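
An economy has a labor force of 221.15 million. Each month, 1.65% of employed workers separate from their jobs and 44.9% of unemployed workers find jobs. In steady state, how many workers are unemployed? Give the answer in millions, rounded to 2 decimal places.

Steady-state unemployment rate u* = s/(s+f) = 1.65/(1.65+44.9) = 0.035446.
Unemployed = u* × labor force = 0.035446 × 221.15 ≈ 7.84 million.

About 7.84 million are unemployed in steady state.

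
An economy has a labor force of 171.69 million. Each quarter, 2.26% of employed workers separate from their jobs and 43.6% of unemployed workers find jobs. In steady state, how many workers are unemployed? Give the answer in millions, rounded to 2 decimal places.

About 8.46 million are unemployed in steady state.

Steady-state unemployment rate u* = s/(s+f) = 2.26/(2.26+43.6) = 0.049280.
Unemployed = u* × labor force = 0.049280 × 171.69 ≈ 8.46 million.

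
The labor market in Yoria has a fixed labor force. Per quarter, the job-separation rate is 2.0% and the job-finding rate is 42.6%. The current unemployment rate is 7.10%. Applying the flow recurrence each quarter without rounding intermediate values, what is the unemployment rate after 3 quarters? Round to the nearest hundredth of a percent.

Unemployment rate after three quarters ≈ 4.93%.

With a fixed labor force, u_{t+1} = u_t + s·(1−u_t) − f·u_t = u_t·(1−s−f) + s.
Here 1−s−f = 0.554 and s = 0.020.
u_1 = 0.071000 × 0.554 + 0.020 = 0.059334.
u_2 = 0.059334 × 0.554 + 0.020 = 0.052871.
u_3 = 0.052871 × 0.554 + 0.020 = 0.049291.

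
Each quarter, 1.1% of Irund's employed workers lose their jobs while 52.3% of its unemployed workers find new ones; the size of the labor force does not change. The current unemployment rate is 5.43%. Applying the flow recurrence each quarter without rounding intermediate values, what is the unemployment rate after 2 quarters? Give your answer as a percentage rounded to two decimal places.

Unemployment rate after two quarters ≈ 2.79%.

With a fixed labor force, u_{t+1} = u_t + s·(1−u_t) − f·u_t = u_t·(1−s−f) + s.
Here 1−s−f = 0.466 and s = 0.011.
u_1 = 0.054300 × 0.466 + 0.011 = 0.036304.
u_2 = 0.036304 × 0.466 + 0.011 = 0.027918.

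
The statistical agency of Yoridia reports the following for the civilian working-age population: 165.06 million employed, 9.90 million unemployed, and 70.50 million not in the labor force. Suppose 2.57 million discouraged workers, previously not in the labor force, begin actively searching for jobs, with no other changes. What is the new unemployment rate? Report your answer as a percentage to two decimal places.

Initially, labor force = 165.06 + 9.90 = 174.96 million, so u = 9.90/174.96 = 5.66%.
After the change, unemployed and labor force both rise by 2.57 → E = 165.06, U = 12.47, labor force = 177.53 million.
New unemployment rate = 12.47 / 177.53 = 7.02%.

New unemployment rate ≈ 7.02%.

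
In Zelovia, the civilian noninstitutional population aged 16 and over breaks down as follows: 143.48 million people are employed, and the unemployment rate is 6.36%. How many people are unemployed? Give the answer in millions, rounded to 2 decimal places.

Let U be the number unemployed. The labor force is E + U, and U/(E+U) = 0.0636.
So U = 0.0636 × 143.48 / (1 − 0.0636) = 9.1253 / 0.9364 ≈ 9.75 million.

About 9.75 million are unemployed.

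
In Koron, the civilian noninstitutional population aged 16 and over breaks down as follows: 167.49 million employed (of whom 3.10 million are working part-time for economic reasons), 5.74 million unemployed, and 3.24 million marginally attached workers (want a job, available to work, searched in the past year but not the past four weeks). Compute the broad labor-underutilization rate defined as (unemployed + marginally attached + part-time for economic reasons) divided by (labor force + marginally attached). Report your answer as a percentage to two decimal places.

Labor force = 167.49 + 5.74 = 173.23 million.
Numerator = 5.74 + 3.24 + 3.10 = 12.08 million.
Denominator = 173.23 + 3.24 = 176.47 million.
Broad rate = 12.08 / 176.47 = 6.85%.

Broad underutilization rate ≈ 6.85%.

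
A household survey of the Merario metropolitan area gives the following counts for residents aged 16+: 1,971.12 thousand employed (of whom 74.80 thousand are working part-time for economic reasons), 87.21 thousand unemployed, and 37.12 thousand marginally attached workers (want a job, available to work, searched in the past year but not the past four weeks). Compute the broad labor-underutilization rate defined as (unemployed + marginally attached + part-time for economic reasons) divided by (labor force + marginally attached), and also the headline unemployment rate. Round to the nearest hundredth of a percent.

Broad underutilization rate ≈ 9.50%; headline unemployment rate ≈ 4.24%.

Labor force = 1,971.12 + 87.21 = 2,058.33 thousand.
Numerator = 87.21 + 37.12 + 74.80 = 199.13 thousand.
Denominator = 2,058.33 + 37.12 = 2,095.45 thousand.
Broad rate = 199.13 / 2,095.45 = 9.50%.
Headline unemployment rate = 87.21 / 2,058.33 = 4.24%.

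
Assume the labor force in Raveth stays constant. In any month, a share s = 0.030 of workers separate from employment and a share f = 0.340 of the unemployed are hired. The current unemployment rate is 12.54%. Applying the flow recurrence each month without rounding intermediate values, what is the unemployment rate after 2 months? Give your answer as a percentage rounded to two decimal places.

With a fixed labor force, u_{t+1} = u_t + s·(1−u_t) − f·u_t = u_t·(1−s−f) + s.
Here 1−s−f = 0.630 and s = 0.030.
u_1 = 0.125400 × 0.630 + 0.030 = 0.109002.
u_2 = 0.109002 × 0.630 + 0.030 = 0.098671.

Unemployment rate after two months ≈ 9.87%.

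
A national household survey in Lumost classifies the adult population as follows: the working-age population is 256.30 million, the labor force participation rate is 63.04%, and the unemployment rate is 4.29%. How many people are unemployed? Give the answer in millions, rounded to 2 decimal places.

About 6.93 million are unemployed.

Labor force = 0.6304 × 256.30 = 161.57 million.
Unemployed = 0.0429 × 161.57 ≈ 6.93 million.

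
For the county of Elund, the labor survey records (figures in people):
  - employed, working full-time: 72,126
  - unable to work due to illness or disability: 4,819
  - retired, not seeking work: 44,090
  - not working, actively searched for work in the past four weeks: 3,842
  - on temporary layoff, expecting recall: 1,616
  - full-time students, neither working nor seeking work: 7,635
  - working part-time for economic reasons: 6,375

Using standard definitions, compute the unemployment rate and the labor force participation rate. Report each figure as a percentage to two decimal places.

Employed = 72,126 + 6,375 = 78,501 (anyone who worked, including part-time for economic reasons, counts as employed).
Unemployed = 3,842 + 1,616 = 5,458 (jobless and actively searching, or on temporary layoff).
Labor force = 78,501 + 5,458 = 83,959.
Not in labor force = 4,819 + 44,090 + 7,635 = 56,544 (those not working and not actively searching are outside the labor force).
Civilian working-age population = 83,959 + 56,544 = 140,503.
Unemployment rate = 5,458 / 83,959 = 6.50%.
Labor force participation rate = 83,959 / 140,503 = 59.76%.

Unemployment rate ≈ 6.50%; labor force participation rate ≈ 59.76%.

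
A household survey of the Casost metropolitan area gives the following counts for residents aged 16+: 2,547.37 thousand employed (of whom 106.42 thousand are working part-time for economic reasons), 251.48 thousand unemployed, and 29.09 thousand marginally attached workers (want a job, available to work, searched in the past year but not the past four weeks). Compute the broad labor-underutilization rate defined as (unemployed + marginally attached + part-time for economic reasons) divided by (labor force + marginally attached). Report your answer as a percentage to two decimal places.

Broad underutilization rate ≈ 13.68%.

Labor force = 2,547.37 + 251.48 = 2,798.85 thousand.
Numerator = 251.48 + 29.09 + 106.42 = 386.99 thousand.
Denominator = 2,798.85 + 29.09 = 2,827.94 thousand.
Broad rate = 386.99 / 2,827.94 = 13.68%.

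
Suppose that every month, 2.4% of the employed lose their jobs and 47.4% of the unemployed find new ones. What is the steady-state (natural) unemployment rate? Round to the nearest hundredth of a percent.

Steady-state unemployment rate ≈ 4.82%.

At steady state the flows balance: s·E = f·U, so U/(E+U) = s/(s+f).
u* = 2.4 / (2.4 + 47.4) = 2.4 / 49.80 = 4.82%.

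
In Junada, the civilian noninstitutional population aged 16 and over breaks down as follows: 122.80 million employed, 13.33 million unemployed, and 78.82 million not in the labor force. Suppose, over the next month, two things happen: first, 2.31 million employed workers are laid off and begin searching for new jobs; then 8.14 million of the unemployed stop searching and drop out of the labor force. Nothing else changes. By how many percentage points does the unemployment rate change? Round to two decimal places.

Initially, labor force = 122.80 + 13.33 = 136.13 million, so u = 13.33/136.13 = 9.79%.
After the first change, employed falls and unemployed rises by 2.31; labor force unchanged → E = 120.49, U = 15.64, labor force = 136.13 million.
After the second change, unemployed and labor force both fall by 8.14 → E = 120.49, U = 7.50, labor force = 127.99 million.
New unemployment rate = 7.50 / 127.99 = 5.86%.
Change = 5.86% − 9.79% = −3.93 percentage points.

The unemployment rate changes by −3.93 percentage points.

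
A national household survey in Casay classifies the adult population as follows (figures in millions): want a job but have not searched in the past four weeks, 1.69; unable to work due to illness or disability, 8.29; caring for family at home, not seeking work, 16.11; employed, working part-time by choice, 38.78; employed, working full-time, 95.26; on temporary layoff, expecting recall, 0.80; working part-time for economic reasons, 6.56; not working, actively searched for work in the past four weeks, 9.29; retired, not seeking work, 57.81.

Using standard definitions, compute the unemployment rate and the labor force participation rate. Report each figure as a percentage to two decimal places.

Unemployment rate ≈ 6.70%; labor force participation rate ≈ 64.24%.

Employed = 38.78 + 95.26 + 6.56 = 140.60 million (anyone who worked, including part-time for economic reasons, counts as employed).
Unemployed = 0.80 + 9.29 = 10.09 million (jobless and actively searching, or on temporary layoff).
Labor force = 140.60 + 10.09 = 150.69 million.
Not in labor force = 1.69 + 8.29 + 16.11 + 57.81 = 83.90 million (those not working and not actively searching are outside the labor force — including those who want a job but have given up searching).
Civilian working-age population = 150.69 + 83.90 = 234.59 million.
Unemployment rate = 10.09 / 150.69 = 6.70%.
Labor force participation rate = 150.69 / 234.59 = 64.24%.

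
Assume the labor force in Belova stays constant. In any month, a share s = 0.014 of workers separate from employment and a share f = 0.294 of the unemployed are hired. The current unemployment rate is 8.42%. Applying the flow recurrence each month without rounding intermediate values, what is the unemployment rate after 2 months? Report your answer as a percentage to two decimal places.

With a fixed labor force, u_{t+1} = u_t + s·(1−u_t) − f·u_t = u_t·(1−s−f) + s.
Here 1−s−f = 0.692 and s = 0.014.
u_1 = 0.084200 × 0.692 + 0.014 = 0.072266.
u_2 = 0.072266 × 0.692 + 0.014 = 0.064008.

Unemployment rate after two months ≈ 6.40%.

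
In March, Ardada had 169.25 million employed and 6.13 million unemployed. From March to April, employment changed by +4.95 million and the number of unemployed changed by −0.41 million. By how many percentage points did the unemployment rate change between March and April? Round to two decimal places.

The unemployment rate changed by −0.32 percentage points.

March: labor force = 169.25 + 6.13 = 175.38; u = 6.13/175.38 = 3.50%.
April: labor force = 174.20 + 5.72 = 179.92; u = 5.72/179.92 = 3.18%.
Change = 3.18% − 3.50% = −0.32 pp.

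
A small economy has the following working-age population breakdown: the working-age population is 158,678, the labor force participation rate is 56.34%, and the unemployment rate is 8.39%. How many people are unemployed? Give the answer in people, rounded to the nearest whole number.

About 7,501 are unemployed.

Labor force = 0.5634 × 158,678 = 89,399.
Unemployed = 0.0839 × 89,399 ≈ 7,501.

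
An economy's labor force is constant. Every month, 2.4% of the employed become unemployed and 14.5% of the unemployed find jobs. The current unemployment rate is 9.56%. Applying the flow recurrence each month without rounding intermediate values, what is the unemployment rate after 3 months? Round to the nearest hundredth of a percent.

Unemployment rate after three months ≈ 11.54%.

With a fixed labor force, u_{t+1} = u_t + s·(1−u_t) − f·u_t = u_t·(1−s−f) + s.
Here 1−s−f = 0.831 and s = 0.024.
u_1 = 0.095600 × 0.831 + 0.024 = 0.103444.
u_2 = 0.103444 × 0.831 + 0.024 = 0.109962.
u_3 = 0.109962 × 0.831 + 0.024 = 0.115378.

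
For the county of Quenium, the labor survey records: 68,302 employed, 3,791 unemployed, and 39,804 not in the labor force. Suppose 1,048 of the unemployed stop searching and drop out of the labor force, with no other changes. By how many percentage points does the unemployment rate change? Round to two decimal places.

Initially, labor force = 68,302 + 3,791 = 72,093, so u = 3,791/72,093 = 5.26%.
After the change, unemployed and labor force both fall by 1,048 → E = 68,302, U = 2,743, labor force = 71,045.
New unemployment rate = 2,743 / 71,045 = 3.86%.
Change = 3.86% − 5.26% = −1.40 percentage points.

The unemployment rate changes by −1.40 percentage points.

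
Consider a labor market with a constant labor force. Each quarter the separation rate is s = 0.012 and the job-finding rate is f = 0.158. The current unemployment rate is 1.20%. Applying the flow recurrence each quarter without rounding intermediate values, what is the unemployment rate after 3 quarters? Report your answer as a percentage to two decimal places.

Unemployment rate after three quarters ≈ 3.71%.

With a fixed labor force, u_{t+1} = u_t + s·(1−u_t) − f·u_t = u_t·(1−s−f) + s.
Here 1−s−f = 0.830 and s = 0.012.
u_1 = 0.012000 × 0.830 + 0.012 = 0.021960.
u_2 = 0.021960 × 0.830 + 0.012 = 0.030227.
u_3 = 0.030227 × 0.830 + 0.012 = 0.037088.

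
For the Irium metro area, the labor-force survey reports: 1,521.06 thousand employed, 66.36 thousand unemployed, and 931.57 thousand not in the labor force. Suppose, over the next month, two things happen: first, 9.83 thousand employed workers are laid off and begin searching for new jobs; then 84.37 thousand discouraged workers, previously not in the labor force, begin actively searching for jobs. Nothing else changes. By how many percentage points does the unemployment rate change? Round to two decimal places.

Initially, labor force = 1,521.06 + 66.36 = 1,587.42 thousand, so u = 66.36/1,587.42 = 4.18%.
After the first change, employed falls and unemployed rises by 9.83; labor force unchanged → E = 1,511.23, U = 76.19, labor force = 1,587.42 thousand.
After the second change, unemployed and labor force both rise by 84.37 → E = 1,511.23, U = 160.56, labor force = 1,671.79 thousand.
New unemployment rate = 160.56 / 1,671.79 = 9.60%.
Change = 9.60% − 4.18% = +5.42 percentage points.

The unemployment rate changes by +5.42 percentage points.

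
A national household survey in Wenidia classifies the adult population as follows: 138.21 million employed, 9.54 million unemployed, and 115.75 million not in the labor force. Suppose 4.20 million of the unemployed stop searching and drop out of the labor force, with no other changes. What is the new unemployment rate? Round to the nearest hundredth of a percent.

New unemployment rate ≈ 3.72%.

Initially, labor force = 138.21 + 9.54 = 147.75 million, so u = 9.54/147.75 = 6.46%.
After the change, unemployed and labor force both fall by 4.20 → E = 138.21, U = 5.34, labor force = 143.55 million.
New unemployment rate = 5.34 / 143.55 = 3.72%.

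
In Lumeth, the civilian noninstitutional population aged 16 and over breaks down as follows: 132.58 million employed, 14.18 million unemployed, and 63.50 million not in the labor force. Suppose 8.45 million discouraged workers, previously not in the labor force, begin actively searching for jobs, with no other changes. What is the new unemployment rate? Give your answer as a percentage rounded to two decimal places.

New unemployment rate ≈ 14.58%.

Initially, labor force = 132.58 + 14.18 = 146.76 million, so u = 14.18/146.76 = 9.66%.
After the change, unemployed and labor force both rise by 8.45 → E = 132.58, U = 22.63, labor force = 155.21 million.
New unemployment rate = 22.63 / 155.21 = 14.58%.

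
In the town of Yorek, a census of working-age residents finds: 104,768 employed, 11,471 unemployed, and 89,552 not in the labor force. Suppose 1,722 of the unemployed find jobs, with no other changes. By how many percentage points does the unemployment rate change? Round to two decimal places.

The unemployment rate changes by −1.48 percentage points.

Initially, labor force = 104,768 + 11,471 = 116,239, so u = 11,471/116,239 = 9.87%.
After the change, unemployed falls and employed rises by 1,722; labor force unchanged → E = 106,490, U = 9,749, labor force = 116,239.
New unemployment rate = 9,749 / 116,239 = 8.39%.
Change = 8.39% − 9.87% = −1.48 percentage points.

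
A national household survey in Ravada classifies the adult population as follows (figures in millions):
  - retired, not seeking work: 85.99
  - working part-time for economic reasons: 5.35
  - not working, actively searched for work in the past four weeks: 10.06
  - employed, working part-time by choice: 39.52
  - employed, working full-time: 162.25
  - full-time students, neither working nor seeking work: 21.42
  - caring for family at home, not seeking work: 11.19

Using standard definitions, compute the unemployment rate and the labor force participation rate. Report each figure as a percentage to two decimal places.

Employed = 5.35 + 39.52 + 162.25 = 207.12 million (anyone who worked, including part-time for economic reasons, counts as employed).
Unemployed = 10.06 million.
Labor force = 207.12 + 10.06 = 217.18 million.
Not in labor force = 85.99 + 21.42 + 11.19 = 118.60 million (those not working and not actively searching are outside the labor force).
Civilian working-age population = 217.18 + 118.60 = 335.78 million.
Unemployment rate = 10.06 / 217.18 = 4.63%.
Labor force participation rate = 217.18 / 335.78 = 64.68%.

Unemployment rate ≈ 4.63%; labor force participation rate ≈ 64.68%.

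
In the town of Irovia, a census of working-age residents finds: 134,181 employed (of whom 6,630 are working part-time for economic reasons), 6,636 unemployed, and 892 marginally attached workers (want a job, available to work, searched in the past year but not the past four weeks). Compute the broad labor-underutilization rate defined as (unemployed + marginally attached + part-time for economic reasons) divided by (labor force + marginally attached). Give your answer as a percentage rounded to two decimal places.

Broad underutilization rate ≈ 9.99%.

Labor force = 134,181 + 6,636 = 140,817.
Numerator = 6,636 + 892 + 6,630 = 14,158.
Denominator = 140,817 + 892 = 141,709.
Broad rate = 14,158 / 141,709 = 9.99%.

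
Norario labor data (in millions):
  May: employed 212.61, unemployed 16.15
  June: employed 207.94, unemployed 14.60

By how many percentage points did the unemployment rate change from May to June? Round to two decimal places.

The unemployment rate changed by −0.50 percentage points.

May: labor force = 212.61 + 16.15 = 228.76; u = 16.15/228.76 = 7.06%.
June: labor force = 207.94 + 14.60 = 222.54; u = 14.60/222.54 = 6.56%.
Change = 6.56% − 7.06% = −0.50 pp.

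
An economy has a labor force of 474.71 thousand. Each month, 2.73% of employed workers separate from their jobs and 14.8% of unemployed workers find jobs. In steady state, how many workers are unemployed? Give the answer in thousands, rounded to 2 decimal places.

Steady-state unemployment rate u* = s/(s+f) = 2.73/(2.73+14.8) = 0.155733.
Unemployed = u* × labor force = 0.155733 × 474.71 ≈ 73.93 thousand.

About 73.93 thousand are unemployed in steady state.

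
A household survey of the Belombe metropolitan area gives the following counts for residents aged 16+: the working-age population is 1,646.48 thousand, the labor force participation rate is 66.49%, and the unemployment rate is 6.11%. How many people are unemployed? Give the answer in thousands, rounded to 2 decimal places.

About 66.89 thousand are unemployed.

Labor force = 0.6649 × 1,646.48 = 1,094.74 thousand.
Unemployed = 0.0611 × 1,094.74 ≈ 66.89 thousand.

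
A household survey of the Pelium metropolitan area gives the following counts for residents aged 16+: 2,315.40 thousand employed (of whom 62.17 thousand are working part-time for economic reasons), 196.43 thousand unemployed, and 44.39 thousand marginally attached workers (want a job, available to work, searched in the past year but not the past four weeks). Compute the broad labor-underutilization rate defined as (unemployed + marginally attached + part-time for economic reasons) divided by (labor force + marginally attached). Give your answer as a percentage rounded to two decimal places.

Labor force = 2,315.40 + 196.43 = 2,511.83 thousand.
Numerator = 196.43 + 44.39 + 62.17 = 302.99 thousand.
Denominator = 2,511.83 + 44.39 = 2,556.22 thousand.
Broad rate = 302.99 / 2,556.22 = 11.85%.

Broad underutilization rate ≈ 11.85%.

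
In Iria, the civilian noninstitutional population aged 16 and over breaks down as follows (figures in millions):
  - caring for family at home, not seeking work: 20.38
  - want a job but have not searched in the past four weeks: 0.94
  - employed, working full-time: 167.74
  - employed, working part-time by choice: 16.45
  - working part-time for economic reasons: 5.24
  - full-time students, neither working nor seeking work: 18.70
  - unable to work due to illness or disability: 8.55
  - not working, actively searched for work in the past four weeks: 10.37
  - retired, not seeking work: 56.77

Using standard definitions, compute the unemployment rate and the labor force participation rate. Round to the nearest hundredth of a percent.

Unemployment rate ≈ 5.19%; labor force participation rate ≈ 65.48%.

Employed = 167.74 + 16.45 + 5.24 = 189.43 million (anyone who worked, including part-time for economic reasons, counts as employed).
Unemployed = 10.37 million.
Labor force = 189.43 + 10.37 = 199.80 million.
Not in labor force = 20.38 + 0.94 + 18.70 + 8.55 + 56.77 = 105.34 million (those not working and not actively searching are outside the labor force — including those who want a job but have given up searching).
Civilian working-age population = 199.80 + 105.34 = 305.14 million.
Unemployment rate = 10.37 / 199.80 = 5.19%.
Labor force participation rate = 199.80 / 305.14 = 65.48%.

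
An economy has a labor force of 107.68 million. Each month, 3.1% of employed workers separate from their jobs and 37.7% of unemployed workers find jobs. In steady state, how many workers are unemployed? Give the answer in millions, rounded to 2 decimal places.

About 8.18 million are unemployed in steady state.

Steady-state unemployment rate u* = s/(s+f) = 3.1/(3.1+37.7) = 0.075980.
Unemployed = u* × labor force = 0.075980 × 107.68 ≈ 8.18 million.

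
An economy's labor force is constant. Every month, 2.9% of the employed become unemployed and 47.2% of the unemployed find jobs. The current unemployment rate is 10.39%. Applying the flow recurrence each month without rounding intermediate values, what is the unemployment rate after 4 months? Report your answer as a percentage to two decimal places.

With a fixed labor force, u_{t+1} = u_t + s·(1−u_t) − f·u_t = u_t·(1−s−f) + s.
Here 1−s−f = 0.499 and s = 0.029.
u_1 = 0.103900 × 0.499 + 0.029 = 0.080846.
u_2 = 0.080846 × 0.499 + 0.029 = 0.069342.
u_3 = 0.069342 × 0.499 + 0.029 = 0.063602.
u_4 = 0.063602 × 0.499 + 0.029 = 0.060737.

Unemployment rate after four months ≈ 6.07%.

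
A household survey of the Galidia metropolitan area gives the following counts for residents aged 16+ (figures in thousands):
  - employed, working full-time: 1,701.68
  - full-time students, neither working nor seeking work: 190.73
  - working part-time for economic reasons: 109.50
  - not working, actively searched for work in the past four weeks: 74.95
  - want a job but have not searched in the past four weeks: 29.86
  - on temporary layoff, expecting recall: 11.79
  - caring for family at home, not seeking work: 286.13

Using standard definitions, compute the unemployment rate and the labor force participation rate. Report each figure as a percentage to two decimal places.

Unemployment rate ≈ 4.57%; labor force participation rate ≈ 78.93%.

Employed = 1,701.68 + 109.50 = 1,811.18 thousand (anyone who worked, including part-time for economic reasons, counts as employed).
Unemployed = 74.95 + 11.79 = 86.74 thousand (jobless and actively searching, or on temporary layoff).
Labor force = 1,811.18 + 86.74 = 1,897.92 thousand.
Not in labor force = 190.73 + 29.86 + 286.13 = 506.72 thousand (those not working and not actively searching are outside the labor force — including those who want a job but have given up searching).
Civilian working-age population = 1,897.92 + 506.72 = 2,404.64 thousand.
Unemployment rate = 86.74 / 1,897.92 = 4.57%.
Labor force participation rate = 1,897.92 / 2,404.64 = 78.93%.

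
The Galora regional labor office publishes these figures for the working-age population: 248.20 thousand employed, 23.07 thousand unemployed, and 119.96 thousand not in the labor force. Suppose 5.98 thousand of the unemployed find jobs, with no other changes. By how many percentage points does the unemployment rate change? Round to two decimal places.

The unemployment rate changes by −2.20 percentage points.

Initially, labor force = 248.20 + 23.07 = 271.27 thousand, so u = 23.07/271.27 = 8.50%.
After the change, unemployed falls and employed rises by 5.98; labor force unchanged → E = 254.18, U = 17.09, labor force = 271.27 thousand.
New unemployment rate = 17.09 / 271.27 = 6.30%.
Change = 6.30% − 8.50% = −2.20 percentage points.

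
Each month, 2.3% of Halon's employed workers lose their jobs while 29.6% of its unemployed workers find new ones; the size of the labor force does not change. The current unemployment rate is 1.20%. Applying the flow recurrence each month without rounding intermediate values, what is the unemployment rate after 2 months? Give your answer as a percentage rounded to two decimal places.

Unemployment rate after two months ≈ 4.42%.

With a fixed labor force, u_{t+1} = u_t + s·(1−u_t) − f·u_t = u_t·(1−s−f) + s.
Here 1−s−f = 0.681 and s = 0.023.
u_1 = 0.012000 × 0.681 + 0.023 = 0.031172.
u_2 = 0.031172 × 0.681 + 0.023 = 0.044228.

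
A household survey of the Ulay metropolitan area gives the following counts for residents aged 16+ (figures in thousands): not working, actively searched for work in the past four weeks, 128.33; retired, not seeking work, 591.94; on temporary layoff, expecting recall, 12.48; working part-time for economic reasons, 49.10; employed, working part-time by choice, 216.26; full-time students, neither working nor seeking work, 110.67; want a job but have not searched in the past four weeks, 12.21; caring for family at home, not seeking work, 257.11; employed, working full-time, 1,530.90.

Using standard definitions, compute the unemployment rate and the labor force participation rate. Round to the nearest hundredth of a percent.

Employed = 49.10 + 216.26 + 1,530.90 = 1,796.26 thousand (anyone who worked, including part-time for economic reasons, counts as employed).
Unemployed = 128.33 + 12.48 = 140.81 thousand (jobless and actively searching, or on temporary layoff).
Labor force = 1,796.26 + 140.81 = 1,937.07 thousand.
Not in labor force = 591.94 + 110.67 + 12.21 + 257.11 = 971.93 thousand (those not working and not actively searching are outside the labor force — including those who want a job but have given up searching).
Civilian working-age population = 1,937.07 + 971.93 = 2,909.00 thousand.
Unemployment rate = 140.81 / 1,937.07 = 7.27%.
Labor force participation rate = 1,937.07 / 2,909.00 = 66.59%.

Unemployment rate ≈ 7.27%; labor force participation rate ≈ 66.59%.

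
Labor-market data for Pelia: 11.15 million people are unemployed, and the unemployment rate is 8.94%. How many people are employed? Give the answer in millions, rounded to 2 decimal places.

Labor force = U / u = 11.15 / 0.0894 ≈ 124.72 million.
Employed = labor force − unemployed = 124.72 − 11.15 = 113.57 million.

About 113.57 million are employed.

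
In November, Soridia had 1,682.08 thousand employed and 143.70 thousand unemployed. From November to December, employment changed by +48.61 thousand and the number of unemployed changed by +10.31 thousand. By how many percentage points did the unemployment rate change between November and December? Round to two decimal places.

The unemployment rate changed by +0.30 percentage points.

November: labor force = 1,682.08 + 143.70 = 1,825.78; u = 143.70/1,825.78 = 7.87%.
December: labor force = 1,730.69 + 154.01 = 1,884.70; u = 154.01/1,884.70 = 8.17%.
Change = 8.17% − 7.87% = +0.30 pp.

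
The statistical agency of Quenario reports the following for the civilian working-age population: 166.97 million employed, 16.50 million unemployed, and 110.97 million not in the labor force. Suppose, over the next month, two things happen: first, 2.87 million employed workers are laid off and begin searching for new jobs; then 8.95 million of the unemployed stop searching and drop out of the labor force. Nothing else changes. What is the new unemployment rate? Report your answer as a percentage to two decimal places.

Initially, labor force = 166.97 + 16.50 = 183.47 million, so u = 16.50/183.47 = 8.99%.
After the first change, employed falls and unemployed rises by 2.87; labor force unchanged → E = 164.10, U = 19.37, labor force = 183.47 million.
After the second change, unemployed and labor force both fall by 8.95 → E = 164.10, U = 10.42, labor force = 174.52 million.
New unemployment rate = 10.42 / 174.52 = 5.97%.

New unemployment rate ≈ 5.97%.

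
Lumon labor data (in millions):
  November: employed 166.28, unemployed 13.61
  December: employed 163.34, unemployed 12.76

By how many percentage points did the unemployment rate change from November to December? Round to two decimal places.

November: labor force = 166.28 + 13.61 = 179.89; u = 13.61/179.89 = 7.57%.
December: labor force = 163.34 + 12.76 = 176.10; u = 12.76/176.10 = 7.25%.
Change = 7.25% − 7.57% = −0.32 pp.

The unemployment rate changed by −0.32 percentage points.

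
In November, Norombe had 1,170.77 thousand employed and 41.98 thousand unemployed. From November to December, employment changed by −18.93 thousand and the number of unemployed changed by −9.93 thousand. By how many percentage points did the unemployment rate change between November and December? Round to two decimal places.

The unemployment rate changed by −0.75 percentage points.

November: labor force = 1,170.77 + 41.98 = 1,212.75; u = 41.98/1,212.75 = 3.46%.
December: labor force = 1,151.84 + 32.05 = 1,183.89; u = 32.05/1,183.89 = 2.71%.
Change = 2.71% − 3.46% = −0.75 pp.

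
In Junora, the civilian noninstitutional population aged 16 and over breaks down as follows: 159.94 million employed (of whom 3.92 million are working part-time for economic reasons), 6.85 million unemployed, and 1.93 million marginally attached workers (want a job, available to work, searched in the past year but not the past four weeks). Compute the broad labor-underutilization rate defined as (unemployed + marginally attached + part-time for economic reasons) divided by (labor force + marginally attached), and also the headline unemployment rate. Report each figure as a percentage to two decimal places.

Broad underutilization rate ≈ 7.53%; headline unemployment rate ≈ 4.11%.

Labor force = 159.94 + 6.85 = 166.79 million.
Numerator = 6.85 + 1.93 + 3.92 = 12.70 million.
Denominator = 166.79 + 1.93 = 168.72 million.
Broad rate = 12.70 / 168.72 = 7.53%.
Headline unemployment rate = 6.85 / 166.79 = 4.11%.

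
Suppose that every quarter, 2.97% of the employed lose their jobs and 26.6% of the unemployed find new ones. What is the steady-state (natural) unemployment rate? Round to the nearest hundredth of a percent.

Steady-state unemployment rate ≈ 10.04%.

At steady state the flows balance: s·E = f·U, so U/(E+U) = s/(s+f).
u* = 2.97 / (2.97 + 26.6) = 2.97 / 29.57 = 10.04%.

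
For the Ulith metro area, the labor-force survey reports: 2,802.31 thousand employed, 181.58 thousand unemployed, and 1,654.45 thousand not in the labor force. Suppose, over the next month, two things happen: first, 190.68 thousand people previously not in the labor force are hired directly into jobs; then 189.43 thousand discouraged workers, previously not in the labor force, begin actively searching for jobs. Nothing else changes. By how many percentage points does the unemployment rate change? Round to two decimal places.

The unemployment rate changes by +4.94 percentage points.

Initially, labor force = 2,802.31 + 181.58 = 2,983.89 thousand, so u = 181.58/2,983.89 = 6.09%.
After the first change, employed and labor force both rise by 190.68; unemployed unchanged → E = 2,992.99, U = 181.58, labor force = 3,174.57 thousand.
After the second change, unemployed and labor force both rise by 189.43 → E = 2,992.99, U = 371.01, labor force = 3,364.00 thousand.
New unemployment rate = 371.01 / 3,364.00 = 11.03%.
Change = 11.03% − 6.09% = +4.94 percentage points.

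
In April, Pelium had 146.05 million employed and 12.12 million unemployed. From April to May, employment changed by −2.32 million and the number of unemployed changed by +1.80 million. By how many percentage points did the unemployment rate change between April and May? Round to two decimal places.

The unemployment rate changed by +1.17 percentage points.

April: labor force = 146.05 + 12.12 = 158.17; u = 12.12/158.17 = 7.66%.
May: labor force = 143.73 + 13.92 = 157.65; u = 13.92/157.65 = 8.83%.
Change = 8.83% − 7.66% = +1.17 pp.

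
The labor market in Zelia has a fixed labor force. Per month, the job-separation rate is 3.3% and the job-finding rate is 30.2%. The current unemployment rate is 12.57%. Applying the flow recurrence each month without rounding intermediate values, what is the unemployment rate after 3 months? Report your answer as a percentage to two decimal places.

Unemployment rate after three months ≈ 10.65%.

With a fixed labor force, u_{t+1} = u_t + s·(1−u_t) − f·u_t = u_t·(1−s−f) + s.
Here 1−s−f = 0.665 and s = 0.033.
u_1 = 0.125700 × 0.665 + 0.033 = 0.116591.
u_2 = 0.116591 × 0.665 + 0.033 = 0.110533.
u_3 = 0.110533 × 0.665 + 0.033 = 0.106504.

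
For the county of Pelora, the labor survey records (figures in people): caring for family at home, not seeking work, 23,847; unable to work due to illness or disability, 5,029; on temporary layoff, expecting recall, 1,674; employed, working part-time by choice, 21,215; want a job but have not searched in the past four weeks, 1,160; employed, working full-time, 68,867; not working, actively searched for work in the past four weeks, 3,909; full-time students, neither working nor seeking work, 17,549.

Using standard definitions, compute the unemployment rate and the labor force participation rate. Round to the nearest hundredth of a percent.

Unemployment rate ≈ 5.84%; labor force participation rate ≈ 66.78%.

Employed = 21,215 + 68,867 = 90,082.
Unemployed = 1,674 + 3,909 = 5,583 (jobless and actively searching, or on temporary layoff).
Labor force = 90,082 + 5,583 = 95,665.
Not in labor force = 23,847 + 5,029 + 1,160 + 17,549 = 47,585 (those not working and not actively searching are outside the labor force — including those who want a job but have given up searching).
Civilian working-age population = 95,665 + 47,585 = 143,250.
Unemployment rate = 5,583 / 95,665 = 5.84%.
Labor force participation rate = 95,665 / 143,250 = 66.78%.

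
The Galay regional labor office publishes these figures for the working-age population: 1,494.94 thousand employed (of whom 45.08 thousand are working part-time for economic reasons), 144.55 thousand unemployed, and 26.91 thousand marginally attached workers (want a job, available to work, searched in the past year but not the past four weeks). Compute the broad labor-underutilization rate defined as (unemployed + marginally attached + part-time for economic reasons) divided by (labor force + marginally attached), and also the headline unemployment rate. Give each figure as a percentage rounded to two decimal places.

Broad underutilization rate ≈ 12.99%; headline unemployment rate ≈ 8.82%.

Labor force = 1,494.94 + 144.55 = 1,639.49 thousand.
Numerator = 144.55 + 26.91 + 45.08 = 216.54 thousand.
Denominator = 1,639.49 + 26.91 = 1,666.40 thousand.
Broad rate = 216.54 / 1,666.40 = 12.99%.
Headline unemployment rate = 144.55 / 1,639.49 = 8.82%.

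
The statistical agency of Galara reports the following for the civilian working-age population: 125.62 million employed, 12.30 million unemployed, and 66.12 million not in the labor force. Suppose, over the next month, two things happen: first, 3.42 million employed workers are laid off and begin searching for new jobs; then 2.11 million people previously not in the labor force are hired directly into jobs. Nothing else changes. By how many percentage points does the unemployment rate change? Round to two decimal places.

Initially, labor force = 125.62 + 12.30 = 137.92 million, so u = 12.30/137.92 = 8.92%.
After the first change, employed falls and unemployed rises by 3.42; labor force unchanged → E = 122.20, U = 15.72, labor force = 137.92 million.
After the second change, employed and labor force both rise by 2.11; unemployed unchanged → E = 124.31, U = 15.72, labor force = 140.03 million.
New unemployment rate = 15.72 / 140.03 = 11.23%.
Change = 11.23% − 8.92% = +2.31 percentage points.

The unemployment rate changes by +2.31 percentage points.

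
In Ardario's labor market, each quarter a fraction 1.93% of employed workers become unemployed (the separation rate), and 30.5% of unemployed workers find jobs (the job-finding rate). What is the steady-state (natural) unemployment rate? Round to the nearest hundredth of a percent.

At steady state the flows balance: s·E = f·U, so U/(E+U) = s/(s+f).
u* = 1.93 / (1.93 + 30.5) = 1.93 / 32.43 = 5.95%.

Steady-state unemployment rate ≈ 5.95%.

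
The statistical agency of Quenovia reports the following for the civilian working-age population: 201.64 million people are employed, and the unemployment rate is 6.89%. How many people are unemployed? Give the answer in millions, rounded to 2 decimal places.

About 14.92 million are unemployed.

Let U be the number unemployed. The labor force is E + U, and U/(E+U) = 0.0689.
So U = 0.0689 × 201.64 / (1 − 0.0689) = 13.8930 / 0.9311 ≈ 14.92 million.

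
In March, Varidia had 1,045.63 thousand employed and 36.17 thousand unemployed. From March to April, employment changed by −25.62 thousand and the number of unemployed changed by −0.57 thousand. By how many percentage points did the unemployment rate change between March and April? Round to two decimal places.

March: labor force = 1,045.63 + 36.17 = 1,081.80; u = 36.17/1,081.80 = 3.34%.
April: labor force = 1,020.01 + 35.60 = 1,055.61; u = 35.60/1,055.61 = 3.37%.
Change = 3.37% − 3.34% = +0.03 pp.

The unemployment rate changed by +0.03 percentage points.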